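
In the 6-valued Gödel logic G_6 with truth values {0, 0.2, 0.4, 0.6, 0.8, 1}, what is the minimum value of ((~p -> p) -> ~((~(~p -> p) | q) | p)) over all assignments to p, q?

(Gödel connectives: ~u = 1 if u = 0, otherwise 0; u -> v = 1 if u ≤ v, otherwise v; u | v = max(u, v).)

The minimum is attained at p = 0.2, q = 0:
  ~p: Gödel ¬ of 0.2 = 0 (operand ≠ 0)
  (~p -> p): 0 ≤ 0.2, so result = 1
  ~p: Gödel ¬ of 0.2 = 0 (operand ≠ 0)
  (~p -> p): 0 ≤ 0.2, so result = 1
  ~(~p -> p): Gödel ¬ of 1 = 0 (operand ≠ 0)
  (~(~p -> p) | q) = max(0, 0) = 0
  ((~(~p -> p) | q) | p) = max(0, 0.2) = 0.2
  ~((~(~p -> p) | q) | p): Gödel ¬ of 0.2 = 0 (operand ≠ 0)
  ((~p -> p) -> ~((~(~p -> p) | q) | p)): 1 > 0, so result = 0
Checking all 36 assignments confirms none give a value below 0.00.

0.00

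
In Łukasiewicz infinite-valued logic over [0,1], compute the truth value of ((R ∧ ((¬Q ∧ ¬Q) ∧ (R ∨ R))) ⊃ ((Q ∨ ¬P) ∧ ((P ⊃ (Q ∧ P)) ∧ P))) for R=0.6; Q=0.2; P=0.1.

¬Q: Łukasiewicz ¬ gives 1 − 0.2 = 0.8
¬Q: Łukasiewicz ¬ gives 1 − 0.2 = 0.8
(¬Q ∧ ¬Q) = min(0.8, 0.8) = 0.8
(R ∨ R) = max(0.6, 0.6) = 0.6
((¬Q ∧ ¬Q) ∧ (R ∨ R)) = min(0.8, 0.6) = 0.6
(R ∧ ((¬Q ∧ ¬Q) ∧ (R ∨ R))) = min(0.6, 0.6) = 0.6
¬P: Łukasiewicz ¬ gives 1 − 0.1 = 0.9
(Q ∨ ¬P) = max(0.2, 0.9) = 0.9
(Q ∧ P) = min(0.2, 0.1) = 0.1
(P ⊃ (Q ∧ P)): min(1, 1 − 0.1 + 0.1) = 1
((P ⊃ (Q ∧ P)) ∧ P) = min(1, 0.1) = 0.1
((Q ∨ ¬P) ∧ ((P ⊃ (Q ∧ P)) ∧ P)) = min(0.9, 0.1) = 0.1
((R ∧ ((¬Q ∧ ¬Q) ∧ (R ∨ R))) ⊃ ((Q ∨ ¬P) ∧ ((P ⊃ (Q ∧ P)) ∧ P))): min(1, 1 − 0.6 + 0.1) = 0.5

0.50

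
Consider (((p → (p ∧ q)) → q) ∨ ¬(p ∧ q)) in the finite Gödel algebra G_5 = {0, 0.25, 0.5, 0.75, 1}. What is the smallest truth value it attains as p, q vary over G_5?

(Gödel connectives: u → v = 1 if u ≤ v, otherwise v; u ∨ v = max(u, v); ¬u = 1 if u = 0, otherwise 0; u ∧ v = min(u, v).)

0.25

The minimum is attained at p = 0.25, q = 0.25:
  (p ∧ q) = min(0.25, 0.25) = 0.25
  (p → (p ∧ q)): 0.25 ≤ 0.25, so result = 1
  ((p → (p ∧ q)) → q): 1 > 0.25, so result = 0.25
  (p ∧ q) = min(0.25, 0.25) = 0.25
  ¬(p ∧ q): Gödel ¬ of 0.25 = 0 (operand ≠ 0)
  (((p → (p ∧ q)) → q) ∨ ¬(p ∧ q)) = max(0.25, 0) = 0.25
Checking all 25 assignments confirms none give a value below 0.25.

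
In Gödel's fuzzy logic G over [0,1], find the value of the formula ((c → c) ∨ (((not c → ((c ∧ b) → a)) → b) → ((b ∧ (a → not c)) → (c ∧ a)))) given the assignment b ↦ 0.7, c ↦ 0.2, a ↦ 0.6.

(c → c): 0.2 ≤ 0.2, so result = 1
not c: Gödel ¬ of 0.2 = 0 (operand ≠ 0)
(c ∧ b) = min(0.2, 0.7) = 0.2
((c ∧ b) → a): 0.2 ≤ 0.6, so result = 1
(not c → ((c ∧ b) → a)): 0 ≤ 1, so result = 1
((not c → ((c ∧ b) → a)) → b): 1 > 0.7, so result = 0.7
not c: Gödel ¬ of 0.2 = 0 (operand ≠ 0)
(a → not c): 0.6 > 0, so result = 0
(b ∧ (a → not c)) = min(0.7, 0) = 0
(c ∧ a) = min(0.2, 0.6) = 0.2
((b ∧ (a → not c)) → (c ∧ a)): 0 ≤ 0.2, so result = 1
(((not c → ((c ∧ b) → a)) → b) → ((b ∧ (a → not c)) → (c ∧ a))): 0.7 ≤ 1, so result = 1
((c → c) ∨ (((not c → ((c ∧ b) → a)) → b) → ((b ∧ (a → not c)) → (c ∧ a)))) = max(1, 1) = 1

1.00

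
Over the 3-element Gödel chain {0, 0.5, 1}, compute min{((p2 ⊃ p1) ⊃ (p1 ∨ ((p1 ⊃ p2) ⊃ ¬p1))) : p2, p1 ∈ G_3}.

The minimum is attained at p2 = 0.5, p1 = 0.5:
  (p2 ⊃ p1): 0.5 ≤ 0.5, so result = 1
  (p1 ⊃ p2): 0.5 ≤ 0.5, so result = 1
  ¬p1: Gödel ¬ of 0.5 = 0 (operand ≠ 0)
  ((p1 ⊃ p2) ⊃ ¬p1): 1 > 0, so result = 0
  (p1 ∨ ((p1 ⊃ p2) ⊃ ¬p1)) = max(0.5, 0) = 0.5
  ((p2 ⊃ p1) ⊃ (p1 ∨ ((p1 ⊃ p2) ⊃ ¬p1))): 1 > 0.5, so result = 0.5
Checking all 9 assignments confirms none give a value below 0.50.

0.50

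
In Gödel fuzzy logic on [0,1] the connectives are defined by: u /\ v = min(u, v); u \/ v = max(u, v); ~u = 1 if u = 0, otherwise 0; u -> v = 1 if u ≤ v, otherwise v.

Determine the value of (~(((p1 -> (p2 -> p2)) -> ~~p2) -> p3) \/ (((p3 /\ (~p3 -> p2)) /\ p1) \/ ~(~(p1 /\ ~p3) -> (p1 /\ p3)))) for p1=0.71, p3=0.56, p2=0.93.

0.56

(p2 -> p2): 0.93 ≤ 0.93, so result = 1
(p1 -> (p2 -> p2)): 0.71 ≤ 1, so result = 1
~p2: Gödel ¬ of 0.93 = 0 (operand ≠ 0)
~~p2: Gödel ¬ of 0 = 1 (operand is 0)
((p1 -> (p2 -> p2)) -> ~~p2): 1 ≤ 1, so result = 1
(((p1 -> (p2 -> p2)) -> ~~p2) -> p3): 1 > 0.56, so result = 0.56
~(((p1 -> (p2 -> p2)) -> ~~p2) -> p3): Gödel ¬ of 0.56 = 0 (operand ≠ 0)
~p3: Gödel ¬ of 0.56 = 0 (operand ≠ 0)
(~p3 -> p2): 0 ≤ 0.93, so result = 1
(p3 /\ (~p3 -> p2)) = min(0.56, 1) = 0.56
((p3 /\ (~p3 -> p2)) /\ p1) = min(0.56, 0.71) = 0.56
~p3: Gödel ¬ of 0.56 = 0 (operand ≠ 0)
(p1 /\ ~p3) = min(0.71, 0) = 0
~(p1 /\ ~p3): Gödel ¬ of 0 = 1 (operand is 0)
(p1 /\ p3) = min(0.71, 0.56) = 0.56
(~(p1 /\ ~p3) -> (p1 /\ p3)): 1 > 0.56, so result = 0.56
~(~(p1 /\ ~p3) -> (p1 /\ p3)): Gödel ¬ of 0.56 = 0 (operand ≠ 0)
(((p3 /\ (~p3 -> p2)) /\ p1) \/ ~(~(p1 /\ ~p3) -> (p1 /\ p3))) = max(0.56, 0) = 0.56
(~(((p1 -> (p2 -> p2)) -> ~~p2) -> p3) \/ (((p3 /\ (~p3 -> p2)) /\ p1) \/ ~(~(p1 /\ ~p3) -> (p1 /\ p3)))) = max(0, 0.56) = 0.56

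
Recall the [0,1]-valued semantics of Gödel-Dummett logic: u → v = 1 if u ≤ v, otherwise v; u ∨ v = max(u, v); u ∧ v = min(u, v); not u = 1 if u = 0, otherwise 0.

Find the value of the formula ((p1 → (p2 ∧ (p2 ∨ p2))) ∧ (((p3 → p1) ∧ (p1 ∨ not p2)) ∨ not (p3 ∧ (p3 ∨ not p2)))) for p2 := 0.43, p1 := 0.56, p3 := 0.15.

(p2 ∨ p2) = max(0.43, 0.43) = 0.43
(p2 ∧ (p2 ∨ p2)) = min(0.43, 0.43) = 0.43
(p1 → (p2 ∧ (p2 ∨ p2))): 0.56 > 0.43, so result = 0.43
(p3 → p1): 0.15 ≤ 0.56, so result = 1
not p2: Gödel ¬ of 0.43 = 0 (operand ≠ 0)
(p1 ∨ not p2) = max(0.56, 0) = 0.56
((p3 → p1) ∧ (p1 ∨ not p2)) = min(1, 0.56) = 0.56
not p2: Gödel ¬ of 0.43 = 0 (operand ≠ 0)
(p3 ∨ not p2) = max(0.15, 0) = 0.15
(p3 ∧ (p3 ∨ not p2)) = min(0.15, 0.15) = 0.15
not (p3 ∧ (p3 ∨ not p2)): Gödel ¬ of 0.15 = 0 (operand ≠ 0)
(((p3 → p1) ∧ (p1 ∨ not p2)) ∨ not (p3 ∧ (p3 ∨ not p2))) = max(0.56, 0) = 0.56
((p1 → (p2 ∧ (p2 ∨ p2))) ∧ (((p3 → p1) ∧ (p1 ∨ not p2)) ∨ not (p3 ∧ (p3 ∨ not p2)))) = min(0.43, 0.56) = 0.43

0.43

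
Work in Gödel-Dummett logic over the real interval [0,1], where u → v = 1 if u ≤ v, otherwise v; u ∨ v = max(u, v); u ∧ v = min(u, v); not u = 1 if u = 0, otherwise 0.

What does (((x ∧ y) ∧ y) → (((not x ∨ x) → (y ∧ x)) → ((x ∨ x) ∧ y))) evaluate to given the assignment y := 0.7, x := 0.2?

(x ∧ y) = min(0.2, 0.7) = 0.2
((x ∧ y) ∧ y) = min(0.2, 0.7) = 0.2
not x: Gödel ¬ of 0.2 = 0 (operand ≠ 0)
(not x ∨ x) = max(0, 0.2) = 0.2
(y ∧ x) = min(0.7, 0.2) = 0.2
((not x ∨ x) → (y ∧ x)): 0.2 ≤ 0.2, so result = 1
(x ∨ x) = max(0.2, 0.2) = 0.2
((x ∨ x) ∧ y) = min(0.2, 0.7) = 0.2
(((not x ∨ x) → (y ∧ x)) → ((x ∨ x) ∧ y)): 1 > 0.2, so result = 0.2
(((x ∧ y) ∧ y) → (((not x ∨ x) → (y ∧ x)) → ((x ∨ x) ∧ y))): 0.2 ≤ 0.2, so result = 1

1.00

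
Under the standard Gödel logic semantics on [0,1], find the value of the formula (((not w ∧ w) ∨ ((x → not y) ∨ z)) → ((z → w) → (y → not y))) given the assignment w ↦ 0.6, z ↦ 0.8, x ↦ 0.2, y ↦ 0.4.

0.00

not w: Gödel ¬ of 0.6 = 0 (operand ≠ 0)
(not w ∧ w) = min(0, 0.6) = 0
not y: Gödel ¬ of 0.4 = 0 (operand ≠ 0)
(x → not y): 0.2 > 0, so result = 0
((x → not y) ∨ z) = max(0, 0.8) = 0.8
((not w ∧ w) ∨ ((x → not y) ∨ z)) = max(0, 0.8) = 0.8
(z → w): 0.8 > 0.6, so result = 0.6
not y: Gödel ¬ of 0.4 = 0 (operand ≠ 0)
(y → not y): 0.4 > 0, so result = 0
((z → w) → (y → not y)): 0.6 > 0, so result = 0
(((not w ∧ w) ∨ ((x → not y) ∨ z)) → ((z → w) → (y → not y))): 0.8 > 0, so result = 0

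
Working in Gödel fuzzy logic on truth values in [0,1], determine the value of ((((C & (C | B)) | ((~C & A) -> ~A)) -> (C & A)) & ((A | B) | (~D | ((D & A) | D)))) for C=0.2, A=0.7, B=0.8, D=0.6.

(C | B) = max(0.2, 0.8) = 0.8
(C & (C | B)) = min(0.2, 0.8) = 0.2
~C: Gödel ¬ of 0.2 = 0 (operand ≠ 0)
(~C & A) = min(0, 0.7) = 0
~A: Gödel ¬ of 0.7 = 0 (operand ≠ 0)
((~C & A) -> ~A): 0 ≤ 0, so result = 1
((C & (C | B)) | ((~C & A) -> ~A)) = max(0.2, 1) = 1
(C & A) = min(0.2, 0.7) = 0.2
(((C & (C | B)) | ((~C & A) -> ~A)) -> (C & A)): 1 > 0.2, so result = 0.2
(A | B) = max(0.7, 0.8) = 0.8
~D: Gödel ¬ of 0.6 = 0 (operand ≠ 0)
(D & A) = min(0.6, 0.7) = 0.6
((D & A) | D) = max(0.6, 0.6) = 0.6
(~D | ((D & A) | D)) = max(0, 0.6) = 0.6
((A | B) | (~D | ((D & A) | D))) = max(0.8, 0.6) = 0.8
((((C & (C | B)) | ((~C & A) -> ~A)) -> (C & A)) & ((A | B) | (~D | ((D & A) | D)))) = min(0.2, 0.8) = 0.2

0.20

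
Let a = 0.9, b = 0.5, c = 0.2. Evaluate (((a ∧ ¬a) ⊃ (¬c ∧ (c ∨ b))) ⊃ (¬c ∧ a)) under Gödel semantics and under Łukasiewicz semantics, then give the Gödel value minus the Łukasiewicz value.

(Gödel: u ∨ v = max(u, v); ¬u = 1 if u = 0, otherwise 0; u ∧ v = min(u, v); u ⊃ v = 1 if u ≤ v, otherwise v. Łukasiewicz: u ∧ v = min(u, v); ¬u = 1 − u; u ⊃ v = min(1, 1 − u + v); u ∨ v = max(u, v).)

-0.80

Gödel evaluation:
  ¬a: Gödel ¬ of 0.9 = 0 (operand ≠ 0)
  (a ∧ ¬a) = min(0.9, 0) = 0
  ¬c: Gödel ¬ of 0.2 = 0 (operand ≠ 0)
  (c ∨ b) = max(0.2, 0.5) = 0.5
  (¬c ∧ (c ∨ b)) = min(0, 0.5) = 0
  ((a ∧ ¬a) ⊃ (¬c ∧ (c ∨ b))): 0 ≤ 0, so result = 1
  ¬c: Gödel ¬ of 0.2 = 0 (operand ≠ 0)
  (¬c ∧ a) = min(0, 0.9) = 0
  (((a ∧ ¬a) ⊃ (¬c ∧ (c ∨ b))) ⊃ (¬c ∧ a)): 1 > 0, so result = 0
  Gödel value = 0
Łukasiewicz evaluation:
  ¬a: Łukasiewicz ¬ gives 1 − 0.9 = 0.1
  (a ∧ ¬a) = min(0.9, 0.1) = 0.1
  ¬c: Łukasiewicz ¬ gives 1 − 0.2 = 0.8
  (c ∨ b) = max(0.2, 0.5) = 0.5
  (¬c ∧ (c ∨ b)) = min(0.8, 0.5) = 0.5
  ((a ∧ ¬a) ⊃ (¬c ∧ (c ∨ b))): min(1, 1 − 0.1 + 0.5) = 1
  ¬c: Łukasiewicz ¬ gives 1 − 0.2 = 0.8
  (¬c ∧ a) = min(0.8, 0.9) = 0.8
  (((a ∧ ¬a) ⊃ (¬c ∧ (c ∨ b))) ⊃ (¬c ∧ a)): min(1, 1 − 1 + 0.8) = 0.8
  Łukasiewicz value = 0.8
Difference: 0 − 0.8 = -0.80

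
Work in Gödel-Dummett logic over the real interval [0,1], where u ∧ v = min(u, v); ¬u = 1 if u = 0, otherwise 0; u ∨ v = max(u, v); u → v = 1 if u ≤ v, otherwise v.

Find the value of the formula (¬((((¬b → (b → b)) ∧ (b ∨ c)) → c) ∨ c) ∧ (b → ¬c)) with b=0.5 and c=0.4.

0.00

¬b: Gödel ¬ of 0.5 = 0 (operand ≠ 0)
(b → b): 0.5 ≤ 0.5, so result = 1
(¬b → (b → b)): 0 ≤ 1, so result = 1
(b ∨ c) = max(0.5, 0.4) = 0.5
((¬b → (b → b)) ∧ (b ∨ c)) = min(1, 0.5) = 0.5
(((¬b → (b → b)) ∧ (b ∨ c)) → c): 0.5 > 0.4, so result = 0.4
((((¬b → (b → b)) ∧ (b ∨ c)) → c) ∨ c) = max(0.4, 0.4) = 0.4
¬((((¬b → (b → b)) ∧ (b ∨ c)) → c) ∨ c): Gödel ¬ of 0.4 = 0 (operand ≠ 0)
¬c: Gödel ¬ of 0.4 = 0 (operand ≠ 0)
(b → ¬c): 0.5 > 0, so result = 0
(¬((((¬b → (b → b)) ∧ (b ∨ c)) → c) ∨ c) ∧ (b → ¬c)) = min(0, 0) = 0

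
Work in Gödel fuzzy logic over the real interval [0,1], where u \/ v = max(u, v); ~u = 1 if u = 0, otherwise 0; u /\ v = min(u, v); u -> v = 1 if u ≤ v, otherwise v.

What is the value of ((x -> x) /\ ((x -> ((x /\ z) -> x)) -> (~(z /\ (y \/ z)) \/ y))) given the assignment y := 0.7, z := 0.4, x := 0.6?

(x -> x): 0.6 ≤ 0.6, so result = 1
(x /\ z) = min(0.6, 0.4) = 0.4
((x /\ z) -> x): 0.4 ≤ 0.6, so result = 1
(x -> ((x /\ z) -> x)): 0.6 ≤ 1, so result = 1
(y \/ z) = max(0.7, 0.4) = 0.7
(z /\ (y \/ z)) = min(0.4, 0.7) = 0.4
~(z /\ (y \/ z)): Gödel ¬ of 0.4 = 0 (operand ≠ 0)
(~(z /\ (y \/ z)) \/ y) = max(0, 0.7) = 0.7
((x -> ((x /\ z) -> x)) -> (~(z /\ (y \/ z)) \/ y)): 1 > 0.7, so result = 0.7
((x -> x) /\ ((x -> ((x /\ z) -> x)) -> (~(z /\ (y \/ z)) \/ y))) = min(1, 0.7) = 0.7

0.70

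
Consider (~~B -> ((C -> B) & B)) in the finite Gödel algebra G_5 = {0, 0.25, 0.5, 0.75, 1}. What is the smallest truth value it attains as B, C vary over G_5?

The minimum is attained at B = 0.25, C = 0:
  ~B: Gödel ¬ of 0.25 = 0 (operand ≠ 0)
  ~~B: Gödel ¬ of 0 = 1 (operand is 0)
  (C -> B): 0 ≤ 0.25, so result = 1
  ((C -> B) & B) = min(1, 0.25) = 0.25
  (~~B -> ((C -> B) & B)): 1 > 0.25, so result = 0.25
Checking all 25 assignments confirms none give a value below 0.25.

0.25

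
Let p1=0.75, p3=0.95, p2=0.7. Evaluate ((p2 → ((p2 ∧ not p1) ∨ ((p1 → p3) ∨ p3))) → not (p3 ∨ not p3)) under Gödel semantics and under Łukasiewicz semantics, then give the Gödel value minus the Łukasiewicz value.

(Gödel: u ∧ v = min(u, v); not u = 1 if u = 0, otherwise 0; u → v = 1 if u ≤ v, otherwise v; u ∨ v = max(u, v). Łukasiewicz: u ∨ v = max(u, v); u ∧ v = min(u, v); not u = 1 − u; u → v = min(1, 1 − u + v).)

-0.05

Gödel evaluation:
  not p1: Gödel ¬ of 0.75 = 0 (operand ≠ 0)
  (p2 ∧ not p1) = min(0.7, 0) = 0
  (p1 → p3): 0.75 ≤ 0.95, so result = 1
  ((p1 → p3) ∨ p3) = max(1, 0.95) = 1
  ((p2 ∧ not p1) ∨ ((p1 → p3) ∨ p3)) = max(0, 1) = 1
  (p2 → ((p2 ∧ not p1) ∨ ((p1 → p3) ∨ p3))): 0.7 ≤ 1, so result = 1
  not p3: Gödel ¬ of 0.95 = 0 (operand ≠ 0)
  (p3 ∨ not p3) = max(0.95, 0) = 0.95
  not (p3 ∨ not p3): Gödel ¬ of 0.95 = 0 (operand ≠ 0)
  ((p2 → ((p2 ∧ not p1) ∨ ((p1 → p3) ∨ p3))) → not (p3 ∨ not p3)): 1 > 0, so result = 0
  Gödel value = 0
Łukasiewicz evaluation:
  not p1: Łukasiewicz ¬ gives 1 − 0.75 = 0.25
  (p2 ∧ not p1) = min(0.7, 0.25) = 0.25
  (p1 → p3): min(1, 1 − 0.75 + 0.95) = 1
  ((p1 → p3) ∨ p3) = max(1, 0.95) = 1
  ((p2 ∧ not p1) ∨ ((p1 → p3) ∨ p3)) = max(0.25, 1) = 1
  (p2 → ((p2 ∧ not p1) ∨ ((p1 → p3) ∨ p3))): min(1, 1 − 0.7 + 1) = 1
  not p3: Łukasiewicz ¬ gives 1 − 0.95 = 0.05
  (p3 ∨ not p3) = max(0.95, 0.05) = 0.95
  not (p3 ∨ not p3): Łukasiewicz ¬ gives 1 − 0.95 = 0.05
  ((p2 → ((p2 ∧ not p1) ∨ ((p1 → p3) ∨ p3))) → not (p3 ∨ not p3)): min(1, 1 − 1 + 0.05) = 0.05
  Łukasiewicz value = 0.05
Difference: 0 − 0.05 = -0.05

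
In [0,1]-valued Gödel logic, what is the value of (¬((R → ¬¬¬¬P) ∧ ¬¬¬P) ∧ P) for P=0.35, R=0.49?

0.35

¬P: Gödel ¬ of 0.35 = 0 (operand ≠ 0)
¬¬P: Gödel ¬ of 0 = 1 (operand is 0)
¬¬¬P: Gödel ¬ of 1 = 0 (operand ≠ 0)
¬¬¬¬P: Gödel ¬ of 0 = 1 (operand is 0)
(R → ¬¬¬¬P): 0.49 ≤ 1, so result = 1
¬P: Gödel ¬ of 0.35 = 0 (operand ≠ 0)
¬¬P: Gödel ¬ of 0 = 1 (operand is 0)
¬¬¬P: Gödel ¬ of 1 = 0 (operand ≠ 0)
((R → ¬¬¬¬P) ∧ ¬¬¬P) = min(1, 0) = 0
¬((R → ¬¬¬¬P) ∧ ¬¬¬P): Gödel ¬ of 0 = 1 (operand is 0)
(¬((R → ¬¬¬¬P) ∧ ¬¬¬P) ∧ P) = min(1, 0.35) = 0.35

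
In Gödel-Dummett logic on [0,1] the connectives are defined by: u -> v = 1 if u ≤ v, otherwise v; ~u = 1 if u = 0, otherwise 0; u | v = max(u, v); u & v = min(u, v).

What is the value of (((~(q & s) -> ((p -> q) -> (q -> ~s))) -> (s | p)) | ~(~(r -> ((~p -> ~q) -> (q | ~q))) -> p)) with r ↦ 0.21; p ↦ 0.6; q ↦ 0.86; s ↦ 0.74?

0.74

(q & s) = min(0.86, 0.74) = 0.74
~(q & s): Gödel ¬ of 0.74 = 0 (operand ≠ 0)
(p -> q): 0.6 ≤ 0.86, so result = 1
~s: Gödel ¬ of 0.74 = 0 (operand ≠ 0)
(q -> ~s): 0.86 > 0, so result = 0
((p -> q) -> (q -> ~s)): 1 > 0, so result = 0
(~(q & s) -> ((p -> q) -> (q -> ~s))): 0 ≤ 0, so result = 1
(s | p) = max(0.74, 0.6) = 0.74
((~(q & s) -> ((p -> q) -> (q -> ~s))) -> (s | p)): 1 > 0.74, so result = 0.74
~p: Gödel ¬ of 0.6 = 0 (operand ≠ 0)
~q: Gödel ¬ of 0.86 = 0 (operand ≠ 0)
(~p -> ~q): 0 ≤ 0, so result = 1
~q: Gödel ¬ of 0.86 = 0 (operand ≠ 0)
(q | ~q) = max(0.86, 0) = 0.86
((~p -> ~q) -> (q | ~q)): 1 > 0.86, so result = 0.86
(r -> ((~p -> ~q) -> (q | ~q))): 0.21 ≤ 0.86, so result = 1
~(r -> ((~p -> ~q) -> (q | ~q))): Gödel ¬ of 1 = 0 (operand ≠ 0)
(~(r -> ((~p -> ~q) -> (q | ~q))) -> p): 0 ≤ 0.6, so result = 1
~(~(r -> ((~p -> ~q) -> (q | ~q))) -> p): Gödel ¬ of 1 = 0 (operand ≠ 0)
(((~(q & s) -> ((p -> q) -> (q -> ~s))) -> (s | p)) | ~(~(r -> ((~p -> ~q) -> (q | ~q))) -> p)) = max(0.74, 0) = 0.74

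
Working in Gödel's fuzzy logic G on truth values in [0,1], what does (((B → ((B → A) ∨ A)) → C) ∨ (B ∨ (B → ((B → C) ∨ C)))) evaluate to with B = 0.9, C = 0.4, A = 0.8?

0.90

(B → A): 0.9 > 0.8, so result = 0.8
((B → A) ∨ A) = max(0.8, 0.8) = 0.8
(B → ((B → A) ∨ A)): 0.9 > 0.8, so result = 0.8
((B → ((B → A) ∨ A)) → C): 0.8 > 0.4, so result = 0.4
(B → C): 0.9 > 0.4, so result = 0.4
((B → C) ∨ C) = max(0.4, 0.4) = 0.4
(B → ((B → C) ∨ C)): 0.9 > 0.4, so result = 0.4
(B ∨ (B → ((B → C) ∨ C))) = max(0.9, 0.4) = 0.9
(((B → ((B → A) ∨ A)) → C) ∨ (B ∨ (B → ((B → C) ∨ C)))) = max(0.4, 0.9) = 0.9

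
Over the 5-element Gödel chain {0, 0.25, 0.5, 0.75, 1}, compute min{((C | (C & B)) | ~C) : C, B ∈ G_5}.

The minimum is attained at C = 0.25, B = 0:
  (C & B) = min(0.25, 0) = 0
  (C | (C & B)) = max(0.25, 0) = 0.25
  ~C: Gödel ¬ of 0.25 = 0 (operand ≠ 0)
  ((C | (C & B)) | ~C) = max(0.25, 0) = 0.25
Checking all 25 assignments confirms none give a value below 0.25.

0.25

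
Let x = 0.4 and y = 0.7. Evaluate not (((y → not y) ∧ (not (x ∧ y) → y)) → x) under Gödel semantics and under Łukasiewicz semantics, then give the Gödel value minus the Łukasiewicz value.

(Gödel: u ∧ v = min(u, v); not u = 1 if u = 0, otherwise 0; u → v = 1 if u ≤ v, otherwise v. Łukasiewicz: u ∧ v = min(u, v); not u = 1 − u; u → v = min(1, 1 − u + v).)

Gödel evaluation:
  not y: Gödel ¬ of 0.7 = 0 (operand ≠ 0)
  (y → not y): 0.7 > 0, so result = 0
  (x ∧ y) = min(0.4, 0.7) = 0.4
  not (x ∧ y): Gödel ¬ of 0.4 = 0 (operand ≠ 0)
  (not (x ∧ y) → y): 0 ≤ 0.7, so result = 1
  ((y → not y) ∧ (not (x ∧ y) → y)) = min(0, 1) = 0
  (((y → not y) ∧ (not (x ∧ y) → y)) → x): 0 ≤ 0.4, so result = 1
  not (((y → not y) ∧ (not (x ∧ y) → y)) → x): Gödel ¬ of 1 = 0 (operand ≠ 0)
  Gödel value = 0
Łukasiewicz evaluation:
  not y: Łukasiewicz ¬ gives 1 − 0.7 = 0.3
  (y → not y): min(1, 1 − 0.7 + 0.3) = 0.6
  (x ∧ y) = min(0.4, 0.7) = 0.4
  not (x ∧ y): Łukasiewicz ¬ gives 1 − 0.4 = 0.6
  (not (x ∧ y) → y): min(1, 1 − 0.6 + 0.7) = 1
  ((y → not y) ∧ (not (x ∧ y) → y)) = min(0.6, 1) = 0.6
  (((y → not y) ∧ (not (x ∧ y) → y)) → x): min(1, 1 − 0.6 + 0.4) = 0.8
  not (((y → not y) ∧ (not (x ∧ y) → y)) → x): Łukasiewicz ¬ gives 1 − 0.8 = 0.2
  Łukasiewicz value = 0.2
Difference: 0 − 0.2 = -0.20

-0.20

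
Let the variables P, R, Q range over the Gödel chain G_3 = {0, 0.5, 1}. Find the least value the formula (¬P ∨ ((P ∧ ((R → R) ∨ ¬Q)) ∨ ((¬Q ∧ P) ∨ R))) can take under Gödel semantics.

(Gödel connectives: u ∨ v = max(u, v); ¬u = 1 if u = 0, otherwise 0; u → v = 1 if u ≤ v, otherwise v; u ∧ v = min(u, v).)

The minimum is attained at P = 0.5, R = 0, Q = 0:
  ¬P: Gödel ¬ of 0.5 = 0 (operand ≠ 0)
  (R → R): 0 ≤ 0, so result = 1
  ¬Q: Gödel ¬ of 0 = 1 (operand is 0)
  ((R → R) ∨ ¬Q) = max(1, 1) = 1
  (P ∧ ((R → R) ∨ ¬Q)) = min(0.5, 1) = 0.5
  ¬Q: Gödel ¬ of 0 = 1 (operand is 0)
  (¬Q ∧ P) = min(1, 0.5) = 0.5
  ((¬Q ∧ P) ∨ R) = max(0.5, 0) = 0.5
  ((P ∧ ((R → R) ∨ ¬Q)) ∨ ((¬Q ∧ P) ∨ R)) = max(0.5, 0.5) = 0.5
  (¬P ∨ ((P ∧ ((R → R) ∨ ¬Q)) ∨ ((¬Q ∧ P) ∨ R))) = max(0, 0.5) = 0.5
Checking all 27 assignments confirms none give a value below 0.50.

0.50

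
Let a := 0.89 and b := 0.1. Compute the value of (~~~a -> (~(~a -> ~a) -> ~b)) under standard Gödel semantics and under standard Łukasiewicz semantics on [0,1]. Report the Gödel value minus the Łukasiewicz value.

Gödel evaluation:
  ~a: Gödel ¬ of 0.89 = 0 (operand ≠ 0)
  ~~a: Gödel ¬ of 0 = 1 (operand is 0)
  ~~~a: Gödel ¬ of 1 = 0 (operand ≠ 0)
  ~a: Gödel ¬ of 0.89 = 0 (operand ≠ 0)
  ~a: Gödel ¬ of 0.89 = 0 (operand ≠ 0)
  (~a -> ~a): 0 ≤ 0, so result = 1
  ~(~a -> ~a): Gödel ¬ of 1 = 0 (operand ≠ 0)
  ~b: Gödel ¬ of 0.1 = 0 (operand ≠ 0)
  (~(~a -> ~a) -> ~b): 0 ≤ 0, so result = 1
  (~~~a -> (~(~a -> ~a) -> ~b)): 0 ≤ 1, so result = 1
  Gödel value = 1
Łukasiewicz evaluation:
  ~a: Łukasiewicz ¬ gives 1 − 0.89 = 0.11
  ~~a: Łukasiewicz ¬ gives 1 − 0.11 = 0.89
  ~~~a: Łukasiewicz ¬ gives 1 − 0.89 = 0.11
  ~a: Łukasiewicz ¬ gives 1 − 0.89 = 0.11
  ~a: Łukasiewicz ¬ gives 1 − 0.89 = 0.11
  (~a -> ~a): min(1, 1 − 0.11 + 0.11) = 1
  ~(~a -> ~a): Łukasiewicz ¬ gives 1 − 1 = 0
  ~b: Łukasiewicz ¬ gives 1 − 0.1 = 0.9
  (~(~a -> ~a) -> ~b): min(1, 1 − 0 + 0.9) = 1
  (~~~a -> (~(~a -> ~a) -> ~b)): min(1, 1 − 0.11 + 1) = 1
  Łukasiewicz value = 1
Difference: 1 − 1 = 0.00

0.00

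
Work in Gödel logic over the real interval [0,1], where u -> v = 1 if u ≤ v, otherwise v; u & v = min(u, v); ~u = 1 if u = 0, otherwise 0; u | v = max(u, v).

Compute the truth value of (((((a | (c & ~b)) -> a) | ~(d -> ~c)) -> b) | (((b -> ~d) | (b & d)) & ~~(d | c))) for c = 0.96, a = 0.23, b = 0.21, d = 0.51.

0.21

~b: Gödel ¬ of 0.21 = 0 (operand ≠ 0)
(c & ~b) = min(0.96, 0) = 0
(a | (c & ~b)) = max(0.23, 0) = 0.23
((a | (c & ~b)) -> a): 0.23 ≤ 0.23, so result = 1
~c: Gödel ¬ of 0.96 = 0 (operand ≠ 0)
(d -> ~c): 0.51 > 0, so result = 0
~(d -> ~c): Gödel ¬ of 0 = 1 (operand is 0)
(((a | (c & ~b)) -> a) | ~(d -> ~c)) = max(1, 1) = 1
((((a | (c & ~b)) -> a) | ~(d -> ~c)) -> b): 1 > 0.21, so result = 0.21
~d: Gödel ¬ of 0.51 = 0 (operand ≠ 0)
(b -> ~d): 0.21 > 0, so result = 0
(b & d) = min(0.21, 0.51) = 0.21
((b -> ~d) | (b & d)) = max(0, 0.21) = 0.21
(d | c) = max(0.51, 0.96) = 0.96
~(d | c): Gödel ¬ of 0.96 = 0 (operand ≠ 0)
~~(d | c): Gödel ¬ of 0 = 1 (operand is 0)
(((b -> ~d) | (b & d)) & ~~(d | c)) = min(0.21, 1) = 0.21
(((((a | (c & ~b)) -> a) | ~(d -> ~c)) -> b) | (((b -> ~d) | (b & d)) & ~~(d | c))) = max(0.21, 0.21) = 0.21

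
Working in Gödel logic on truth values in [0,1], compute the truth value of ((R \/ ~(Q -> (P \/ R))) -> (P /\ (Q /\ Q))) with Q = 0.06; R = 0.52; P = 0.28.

(P \/ R) = max(0.28, 0.52) = 0.52
(Q -> (P \/ R)): 0.06 ≤ 0.52, so result = 1
~(Q -> (P \/ R)): Gödel ¬ of 1 = 0 (operand ≠ 0)
(R \/ ~(Q -> (P \/ R))) = max(0.52, 0) = 0.52
(Q /\ Q) = min(0.06, 0.06) = 0.06
(P /\ (Q /\ Q)) = min(0.28, 0.06) = 0.06
((R \/ ~(Q -> (P \/ R))) -> (P /\ (Q /\ Q))): 0.52 > 0.06, so result = 0.06

0.06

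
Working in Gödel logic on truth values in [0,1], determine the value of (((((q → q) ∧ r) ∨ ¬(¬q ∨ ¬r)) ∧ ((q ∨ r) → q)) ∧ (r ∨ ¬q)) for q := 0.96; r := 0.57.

0.57

(q → q): 0.96 ≤ 0.96, so result = 1
((q → q) ∧ r) = min(1, 0.57) = 0.57
¬q: Gödel ¬ of 0.96 = 0 (operand ≠ 0)
¬r: Gödel ¬ of 0.57 = 0 (operand ≠ 0)
(¬q ∨ ¬r) = max(0, 0) = 0
¬(¬q ∨ ¬r): Gödel ¬ of 0 = 1 (operand is 0)
(((q → q) ∧ r) ∨ ¬(¬q ∨ ¬r)) = max(0.57, 1) = 1
(q ∨ r) = max(0.96, 0.57) = 0.96
((q ∨ r) → q): 0.96 ≤ 0.96, so result = 1
((((q → q) ∧ r) ∨ ¬(¬q ∨ ¬r)) ∧ ((q ∨ r) → q)) = min(1, 1) = 1
¬q: Gödel ¬ of 0.96 = 0 (operand ≠ 0)
(r ∨ ¬q) = max(0.57, 0) = 0.57
(((((q → q) ∧ r) ∨ ¬(¬q ∨ ¬r)) ∧ ((q ∨ r) → q)) ∧ (r ∨ ¬q)) = min(1, 0.57) = 0.57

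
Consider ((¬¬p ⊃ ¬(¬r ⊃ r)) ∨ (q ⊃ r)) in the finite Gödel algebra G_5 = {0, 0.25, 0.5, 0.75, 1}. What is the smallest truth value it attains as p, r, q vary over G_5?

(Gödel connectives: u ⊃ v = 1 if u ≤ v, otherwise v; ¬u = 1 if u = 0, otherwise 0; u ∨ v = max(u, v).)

The minimum is attained at p = 0.25, r = 0.25, q = 0.5:
  ¬p: Gödel ¬ of 0.25 = 0 (operand ≠ 0)
  ¬¬p: Gödel ¬ of 0 = 1 (operand is 0)
  ¬r: Gödel ¬ of 0.25 = 0 (operand ≠ 0)
  (¬r ⊃ r): 0 ≤ 0.25, so result = 1
  ¬(¬r ⊃ r): Gödel ¬ of 1 = 0 (operand ≠ 0)
  (¬¬p ⊃ ¬(¬r ⊃ r)): 1 > 0, so result = 0
  (q ⊃ r): 0.5 > 0.25, so result = 0.25
  ((¬¬p ⊃ ¬(¬r ⊃ r)) ∨ (q ⊃ r)) = max(0, 0.25) = 0.25
Checking all 125 assignments confirms none give a value below 0.25.

0.25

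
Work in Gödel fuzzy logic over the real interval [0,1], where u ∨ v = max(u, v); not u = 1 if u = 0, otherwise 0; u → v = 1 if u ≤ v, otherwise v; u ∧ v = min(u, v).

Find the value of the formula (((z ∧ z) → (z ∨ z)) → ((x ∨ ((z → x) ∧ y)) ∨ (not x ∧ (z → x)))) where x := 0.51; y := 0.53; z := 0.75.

(z ∧ z) = min(0.75, 0.75) = 0.75
(z ∨ z) = max(0.75, 0.75) = 0.75
((z ∧ z) → (z ∨ z)): 0.75 ≤ 0.75, so result = 1
(z → x): 0.75 > 0.51, so result = 0.51
((z → x) ∧ y) = min(0.51, 0.53) = 0.51
(x ∨ ((z → x) ∧ y)) = max(0.51, 0.51) = 0.51
not x: Gödel ¬ of 0.51 = 0 (operand ≠ 0)
(z → x): 0.75 > 0.51, so result = 0.51
(not x ∧ (z → x)) = min(0, 0.51) = 0
((x ∨ ((z → x) ∧ y)) ∨ (not x ∧ (z → x))) = max(0.51, 0) = 0.51
(((z ∧ z) → (z ∨ z)) → ((x ∨ ((z → x) ∧ y)) ∨ (not x ∧ (z → x)))): 1 > 0.51, so result = 0.51

0.51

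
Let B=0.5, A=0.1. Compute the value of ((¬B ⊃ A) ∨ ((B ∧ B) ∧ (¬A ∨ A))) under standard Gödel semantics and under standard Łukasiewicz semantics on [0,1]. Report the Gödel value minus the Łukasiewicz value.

0.40

Gödel evaluation:
  ¬B: Gödel ¬ of 0.5 = 0 (operand ≠ 0)
  (¬B ⊃ A): 0 ≤ 0.1, so result = 1
  (B ∧ B) = min(0.5, 0.5) = 0.5
  ¬A: Gödel ¬ of 0.1 = 0 (operand ≠ 0)
  (¬A ∨ A) = max(0, 0.1) = 0.1
  ((B ∧ B) ∧ (¬A ∨ A)) = min(0.5, 0.1) = 0.1
  ((¬B ⊃ A) ∨ ((B ∧ B) ∧ (¬A ∨ A))) = max(1, 0.1) = 1
  Gödel value = 1
Łukasiewicz evaluation:
  ¬B: Łukasiewicz ¬ gives 1 − 0.5 = 0.5
  (¬B ⊃ A): min(1, 1 − 0.5 + 0.1) = 0.6
  (B ∧ B) = min(0.5, 0.5) = 0.5
  ¬A: Łukasiewicz ¬ gives 1 − 0.1 = 0.9
  (¬A ∨ A) = max(0.9, 0.1) = 0.9
  ((B ∧ B) ∧ (¬A ∨ A)) = min(0.5, 0.9) = 0.5
  ((¬B ⊃ A) ∨ ((B ∧ B) ∧ (¬A ∨ A))) = max(0.6, 0.5) = 0.6
  Łukasiewicz value = 0.6
Difference: 1 − 0.6 = 0.40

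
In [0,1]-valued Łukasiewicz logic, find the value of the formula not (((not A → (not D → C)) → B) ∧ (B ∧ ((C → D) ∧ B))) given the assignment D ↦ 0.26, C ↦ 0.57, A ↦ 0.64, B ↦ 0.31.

not A: Łukasiewicz ¬ gives 1 − 0.64 = 0.36
not D: Łukasiewicz ¬ gives 1 − 0.26 = 0.74
(not D → C): min(1, 1 − 0.74 + 0.57) = 0.83
(not A → (not D → C)): min(1, 1 − 0.36 + 0.83) = 1
((not A → (not D → C)) → B): min(1, 1 − 1 + 0.31) = 0.31
(C → D): min(1, 1 − 0.57 + 0.26) = 0.69
((C → D) ∧ B) = min(0.69, 0.31) = 0.31
(B ∧ ((C → D) ∧ B)) = min(0.31, 0.31) = 0.31
(((not A → (not D → C)) → B) ∧ (B ∧ ((C → D) ∧ B))) = min(0.31, 0.31) = 0.31
not (((not A → (not D → C)) → B) ∧ (B ∧ ((C → D) ∧ B))): Łukasiewicz ¬ gives 1 − 0.31 = 0.69

0.69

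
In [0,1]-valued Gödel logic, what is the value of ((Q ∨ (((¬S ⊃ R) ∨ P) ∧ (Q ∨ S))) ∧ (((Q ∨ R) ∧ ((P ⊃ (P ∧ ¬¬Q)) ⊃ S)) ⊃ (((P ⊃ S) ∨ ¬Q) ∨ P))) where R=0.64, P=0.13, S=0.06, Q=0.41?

0.41

¬S: Gödel ¬ of 0.06 = 0 (operand ≠ 0)
(¬S ⊃ R): 0 ≤ 0.64, so result = 1
((¬S ⊃ R) ∨ P) = max(1, 0.13) = 1
(Q ∨ S) = max(0.41, 0.06) = 0.41
(((¬S ⊃ R) ∨ P) ∧ (Q ∨ S)) = min(1, 0.41) = 0.41
(Q ∨ (((¬S ⊃ R) ∨ P) ∧ (Q ∨ S))) = max(0.41, 0.41) = 0.41
(Q ∨ R) = max(0.41, 0.64) = 0.64
¬Q: Gödel ¬ of 0.41 = 0 (operand ≠ 0)
¬¬Q: Gödel ¬ of 0 = 1 (operand is 0)
(P ∧ ¬¬Q) = min(0.13, 1) = 0.13
(P ⊃ (P ∧ ¬¬Q)): 0.13 ≤ 0.13, so result = 1
((P ⊃ (P ∧ ¬¬Q)) ⊃ S): 1 > 0.06, so result = 0.06
((Q ∨ R) ∧ ((P ⊃ (P ∧ ¬¬Q)) ⊃ S)) = min(0.64, 0.06) = 0.06
(P ⊃ S): 0.13 > 0.06, so result = 0.06
¬Q: Gödel ¬ of 0.41 = 0 (operand ≠ 0)
((P ⊃ S) ∨ ¬Q) = max(0.06, 0) = 0.06
(((P ⊃ S) ∨ ¬Q) ∨ P) = max(0.06, 0.13) = 0.13
(((Q ∨ R) ∧ ((P ⊃ (P ∧ ¬¬Q)) ⊃ S)) ⊃ (((P ⊃ S) ∨ ¬Q) ∨ P)): 0.06 ≤ 0.13, so result = 1
((Q ∨ (((¬S ⊃ R) ∨ P) ∧ (Q ∨ S))) ∧ (((Q ∨ R) ∧ ((P ⊃ (P ∧ ¬¬Q)) ⊃ S)) ⊃ (((P ⊃ S) ∨ ¬Q) ∨ P))) = min(0.41, 1) = 0.41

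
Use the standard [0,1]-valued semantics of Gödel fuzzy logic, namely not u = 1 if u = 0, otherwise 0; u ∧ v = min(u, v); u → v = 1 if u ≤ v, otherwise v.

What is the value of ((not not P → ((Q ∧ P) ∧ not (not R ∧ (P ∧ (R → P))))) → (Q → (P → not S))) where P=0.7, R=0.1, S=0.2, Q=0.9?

not P: Gödel ¬ of 0.7 = 0 (operand ≠ 0)
not not P: Gödel ¬ of 0 = 1 (operand is 0)
(Q ∧ P) = min(0.9, 0.7) = 0.7
not R: Gödel ¬ of 0.1 = 0 (operand ≠ 0)
(R → P): 0.1 ≤ 0.7, so result = 1
(P ∧ (R → P)) = min(0.7, 1) = 0.7
(not R ∧ (P ∧ (R → P))) = min(0, 0.7) = 0
not (not R ∧ (P ∧ (R → P))): Gödel ¬ of 0 = 1 (operand is 0)
((Q ∧ P) ∧ not (not R ∧ (P ∧ (R → P)))) = min(0.7, 1) = 0.7
(not not P → ((Q ∧ P) ∧ not (not R ∧ (P ∧ (R → P))))): 1 > 0.7, so result = 0.7
not S: Gödel ¬ of 0.2 = 0 (operand ≠ 0)
(P → not S): 0.7 > 0, so result = 0
(Q → (P → not S)): 0.9 > 0, so result = 0
((not not P → ((Q ∧ P) ∧ not (not R ∧ (P ∧ (R → P))))) → (Q → (P → not S))): 0.7 > 0, so result = 0

0.00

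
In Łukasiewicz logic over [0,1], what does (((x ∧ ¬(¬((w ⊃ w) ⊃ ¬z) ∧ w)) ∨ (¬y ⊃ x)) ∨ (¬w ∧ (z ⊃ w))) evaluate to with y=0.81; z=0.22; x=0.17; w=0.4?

(w ⊃ w): min(1, 1 − 0.4 + 0.4) = 1
¬z: Łukasiewicz ¬ gives 1 − 0.22 = 0.78
((w ⊃ w) ⊃ ¬z): min(1, 1 − 1 + 0.78) = 0.78
¬((w ⊃ w) ⊃ ¬z): Łukasiewicz ¬ gives 1 − 0.78 = 0.22
(¬((w ⊃ w) ⊃ ¬z) ∧ w) = min(0.22, 0.4) = 0.22
¬(¬((w ⊃ w) ⊃ ¬z) ∧ w): Łukasiewicz ¬ gives 1 − 0.22 = 0.78
(x ∧ ¬(¬((w ⊃ w) ⊃ ¬z) ∧ w)) = min(0.17, 0.78) = 0.17
¬y: Łukasiewicz ¬ gives 1 − 0.81 = 0.19
(¬y ⊃ x): min(1, 1 − 0.19 + 0.17) = 0.98
((x ∧ ¬(¬((w ⊃ w) ⊃ ¬z) ∧ w)) ∨ (¬y ⊃ x)) = max(0.17, 0.98) = 0.98
¬w: Łukasiewicz ¬ gives 1 − 0.4 = 0.6
(z ⊃ w): min(1, 1 − 0.22 + 0.4) = 1
(¬w ∧ (z ⊃ w)) = min(0.6, 1) = 0.6
(((x ∧ ¬(¬((w ⊃ w) ⊃ ¬z) ∧ w)) ∨ (¬y ⊃ x)) ∨ (¬w ∧ (z ⊃ w))) = max(0.98, 0.6) = 0.98

0.98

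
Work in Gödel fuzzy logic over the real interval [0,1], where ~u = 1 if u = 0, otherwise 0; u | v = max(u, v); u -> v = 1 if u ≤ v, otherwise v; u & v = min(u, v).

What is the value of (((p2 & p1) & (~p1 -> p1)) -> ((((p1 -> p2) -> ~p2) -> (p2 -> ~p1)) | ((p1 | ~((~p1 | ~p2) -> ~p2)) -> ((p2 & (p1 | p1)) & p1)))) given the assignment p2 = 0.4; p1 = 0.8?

(p2 & p1) = min(0.4, 0.8) = 0.4
~p1: Gödel ¬ of 0.8 = 0 (operand ≠ 0)
(~p1 -> p1): 0 ≤ 0.8, so result = 1
((p2 & p1) & (~p1 -> p1)) = min(0.4, 1) = 0.4
(p1 -> p2): 0.8 > 0.4, so result = 0.4
~p2: Gödel ¬ of 0.4 = 0 (operand ≠ 0)
((p1 -> p2) -> ~p2): 0.4 > 0, so result = 0
~p1: Gödel ¬ of 0.8 = 0 (operand ≠ 0)
(p2 -> ~p1): 0.4 > 0, so result = 0
(((p1 -> p2) -> ~p2) -> (p2 -> ~p1)): 0 ≤ 0, so result = 1
~p1: Gödel ¬ of 0.8 = 0 (operand ≠ 0)
~p2: Gödel ¬ of 0.4 = 0 (operand ≠ 0)
(~p1 | ~p2) = max(0, 0) = 0
~p2: Gödel ¬ of 0.4 = 0 (operand ≠ 0)
((~p1 | ~p2) -> ~p2): 0 ≤ 0, so result = 1
~((~p1 | ~p2) -> ~p2): Gödel ¬ of 1 = 0 (operand ≠ 0)
(p1 | ~((~p1 | ~p2) -> ~p2)) = max(0.8, 0) = 0.8
(p1 | p1) = max(0.8, 0.8) = 0.8
(p2 & (p1 | p1)) = min(0.4, 0.8) = 0.4
((p2 & (p1 | p1)) & p1) = min(0.4, 0.8) = 0.4
((p1 | ~((~p1 | ~p2) -> ~p2)) -> ((p2 & (p1 | p1)) & p1)): 0.8 > 0.4, so result = 0.4
((((p1 -> p2) -> ~p2) -> (p2 -> ~p1)) | ((p1 | ~((~p1 | ~p2) -> ~p2)) -> ((p2 & (p1 | p1)) & p1))) = max(1, 0.4) = 1
(((p2 & p1) & (~p1 -> p1)) -> ((((p1 -> p2) -> ~p2) -> (p2 -> ~p1)) | ((p1 | ~((~p1 | ~p2) -> ~p2)) -> ((p2 & (p1 | p1)) & p1)))): 0.4 ≤ 1, so result = 1

1.00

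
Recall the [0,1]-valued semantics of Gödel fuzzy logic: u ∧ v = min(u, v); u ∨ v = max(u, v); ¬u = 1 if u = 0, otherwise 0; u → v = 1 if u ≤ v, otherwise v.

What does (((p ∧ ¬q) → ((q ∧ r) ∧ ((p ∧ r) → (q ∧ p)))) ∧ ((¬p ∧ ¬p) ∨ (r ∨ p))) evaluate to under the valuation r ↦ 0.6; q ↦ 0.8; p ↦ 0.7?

¬q: Gödel ¬ of 0.8 = 0 (operand ≠ 0)
(p ∧ ¬q) = min(0.7, 0) = 0
(q ∧ r) = min(0.8, 0.6) = 0.6
(p ∧ r) = min(0.7, 0.6) = 0.6
(q ∧ p) = min(0.8, 0.7) = 0.7
((p ∧ r) → (q ∧ p)): 0.6 ≤ 0.7, so result = 1
((q ∧ r) ∧ ((p ∧ r) → (q ∧ p))) = min(0.6, 1) = 0.6
((p ∧ ¬q) → ((q ∧ r) ∧ ((p ∧ r) → (q ∧ p)))): 0 ≤ 0.6, so result = 1
¬p: Gödel ¬ of 0.7 = 0 (operand ≠ 0)
¬p: Gödel ¬ of 0.7 = 0 (operand ≠ 0)
(¬p ∧ ¬p) = min(0, 0) = 0
(r ∨ p) = max(0.6, 0.7) = 0.7
((¬p ∧ ¬p) ∨ (r ∨ p)) = max(0, 0.7) = 0.7
(((p ∧ ¬q) → ((q ∧ r) ∧ ((p ∧ r) → (q ∧ p)))) ∧ ((¬p ∧ ¬p) ∨ (r ∨ p))) = min(1, 0.7) = 0.7

0.70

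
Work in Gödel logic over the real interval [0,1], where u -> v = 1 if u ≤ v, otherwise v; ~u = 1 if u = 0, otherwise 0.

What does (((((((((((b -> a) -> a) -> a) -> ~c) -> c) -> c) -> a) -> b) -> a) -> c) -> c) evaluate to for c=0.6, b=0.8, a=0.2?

0.60

(b -> a): 0.8 > 0.2, so result = 0.2
((b -> a) -> a): 0.2 ≤ 0.2, so result = 1
(((b -> a) -> a) -> a): 1 > 0.2, so result = 0.2
~c: Gödel ¬ of 0.6 = 0 (operand ≠ 0)
((((b -> a) -> a) -> a) -> ~c): 0.2 > 0, so result = 0
(((((b -> a) -> a) -> a) -> ~c) -> c): 0 ≤ 0.6, so result = 1
((((((b -> a) -> a) -> a) -> ~c) -> c) -> c): 1 > 0.6, so result = 0.6
(((((((b -> a) -> a) -> a) -> ~c) -> c) -> c) -> a): 0.6 > 0.2, so result = 0.2
((((((((b -> a) -> a) -> a) -> ~c) -> c) -> c) -> a) -> b): 0.2 ≤ 0.8, so result = 1
(((((((((b -> a) -> a) -> a) -> ~c) -> c) -> c) -> a) -> b) -> a): 1 > 0.2, so result = 0.2
((((((((((b -> a) -> a) -> a) -> ~c) -> c) -> c) -> a) -> b) -> a) -> c): 0.2 ≤ 0.6, so result = 1
(((((((((((b -> a) -> a) -> a) -> ~c) -> c) -> c) -> a) -> b) -> a) -> c) -> c): 1 > 0.6, so result = 0.6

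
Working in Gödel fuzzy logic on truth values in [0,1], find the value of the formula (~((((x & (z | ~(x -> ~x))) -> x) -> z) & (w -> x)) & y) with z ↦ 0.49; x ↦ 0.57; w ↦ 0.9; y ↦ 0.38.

0.00

~x: Gödel ¬ of 0.57 = 0 (operand ≠ 0)
(x -> ~x): 0.57 > 0, so result = 0
~(x -> ~x): Gödel ¬ of 0 = 1 (operand is 0)
(z | ~(x -> ~x)) = max(0.49, 1) = 1
(x & (z | ~(x -> ~x))) = min(0.57, 1) = 0.57
((x & (z | ~(x -> ~x))) -> x): 0.57 ≤ 0.57, so result = 1
(((x & (z | ~(x -> ~x))) -> x) -> z): 1 > 0.49, so result = 0.49
(w -> x): 0.9 > 0.57, so result = 0.57
((((x & (z | ~(x -> ~x))) -> x) -> z) & (w -> x)) = min(0.49, 0.57) = 0.49
~((((x & (z | ~(x -> ~x))) -> x) -> z) & (w -> x)): Gödel ¬ of 0.49 = 0 (operand ≠ 0)
(~((((x & (z | ~(x -> ~x))) -> x) -> z) & (w -> x)) & y) = min(0, 0.38) = 0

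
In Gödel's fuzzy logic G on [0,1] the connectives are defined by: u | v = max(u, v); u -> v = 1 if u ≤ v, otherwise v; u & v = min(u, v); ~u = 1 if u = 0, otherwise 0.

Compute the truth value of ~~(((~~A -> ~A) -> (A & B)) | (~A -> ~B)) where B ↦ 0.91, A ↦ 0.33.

~A: Gödel ¬ of 0.33 = 0 (operand ≠ 0)
~~A: Gödel ¬ of 0 = 1 (operand is 0)
~A: Gödel ¬ of 0.33 = 0 (operand ≠ 0)
(~~A -> ~A): 1 > 0, so result = 0
(A & B) = min(0.33, 0.91) = 0.33
((~~A -> ~A) -> (A & B)): 0 ≤ 0.33, so result = 1
~A: Gödel ¬ of 0.33 = 0 (operand ≠ 0)
~B: Gödel ¬ of 0.91 = 0 (operand ≠ 0)
(~A -> ~B): 0 ≤ 0, so result = 1
(((~~A -> ~A) -> (A & B)) | (~A -> ~B)) = max(1, 1) = 1
~(((~~A -> ~A) -> (A & B)) | (~A -> ~B)): Gödel ¬ of 1 = 0 (operand ≠ 0)
~~(((~~A -> ~A) -> (A & B)) | (~A -> ~B)): Gödel ¬ of 0 = 1 (operand is 0)

1.00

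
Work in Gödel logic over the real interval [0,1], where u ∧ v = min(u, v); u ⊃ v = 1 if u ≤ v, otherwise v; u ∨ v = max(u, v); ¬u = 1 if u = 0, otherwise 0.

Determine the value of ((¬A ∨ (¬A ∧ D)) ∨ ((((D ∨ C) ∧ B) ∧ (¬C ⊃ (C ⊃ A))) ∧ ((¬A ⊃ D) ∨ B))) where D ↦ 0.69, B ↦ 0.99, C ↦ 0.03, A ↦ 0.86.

0.69

¬A: Gödel ¬ of 0.86 = 0 (operand ≠ 0)
¬A: Gödel ¬ of 0.86 = 0 (operand ≠ 0)
(¬A ∧ D) = min(0, 0.69) = 0
(¬A ∨ (¬A ∧ D)) = max(0, 0) = 0
(D ∨ C) = max(0.69, 0.03) = 0.69
((D ∨ C) ∧ B) = min(0.69, 0.99) = 0.69
¬C: Gödel ¬ of 0.03 = 0 (operand ≠ 0)
(C ⊃ A): 0.03 ≤ 0.86, so result = 1
(¬C ⊃ (C ⊃ A)): 0 ≤ 1, so result = 1
(((D ∨ C) ∧ B) ∧ (¬C ⊃ (C ⊃ A))) = min(0.69, 1) = 0.69
¬A: Gödel ¬ of 0.86 = 0 (operand ≠ 0)
(¬A ⊃ D): 0 ≤ 0.69, so result = 1
((¬A ⊃ D) ∨ B) = max(1, 0.99) = 1
((((D ∨ C) ∧ B) ∧ (¬C ⊃ (C ⊃ A))) ∧ ((¬A ⊃ D) ∨ B)) = min(0.69, 1) = 0.69
((¬A ∨ (¬A ∧ D)) ∨ ((((D ∨ C) ∧ B) ∧ (¬C ⊃ (C ⊃ A))) ∧ ((¬A ⊃ D) ∨ B))) = max(0, 0.69) = 0.69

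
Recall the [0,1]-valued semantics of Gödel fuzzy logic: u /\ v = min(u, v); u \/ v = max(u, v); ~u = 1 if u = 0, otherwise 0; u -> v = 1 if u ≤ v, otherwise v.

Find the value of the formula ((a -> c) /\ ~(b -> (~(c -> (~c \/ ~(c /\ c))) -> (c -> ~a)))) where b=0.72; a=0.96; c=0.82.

0.82

(a -> c): 0.96 > 0.82, so result = 0.82
~c: Gödel ¬ of 0.82 = 0 (operand ≠ 0)
(c /\ c) = min(0.82, 0.82) = 0.82
~(c /\ c): Gödel ¬ of 0.82 = 0 (operand ≠ 0)
(~c \/ ~(c /\ c)) = max(0, 0) = 0
(c -> (~c \/ ~(c /\ c))): 0.82 > 0, so result = 0
~(c -> (~c \/ ~(c /\ c))): Gödel ¬ of 0 = 1 (operand is 0)
~a: Gödel ¬ of 0.96 = 0 (operand ≠ 0)
(c -> ~a): 0.82 > 0, so result = 0
(~(c -> (~c \/ ~(c /\ c))) -> (c -> ~a)): 1 > 0, so result = 0
(b -> (~(c -> (~c \/ ~(c /\ c))) -> (c -> ~a))): 0.72 > 0, so result = 0
~(b -> (~(c -> (~c \/ ~(c /\ c))) -> (c -> ~a))): Gödel ¬ of 0 = 1 (operand is 0)
((a -> c) /\ ~(b -> (~(c -> (~c \/ ~(c /\ c))) -> (c -> ~a)))) = min(0.82, 1) = 0.82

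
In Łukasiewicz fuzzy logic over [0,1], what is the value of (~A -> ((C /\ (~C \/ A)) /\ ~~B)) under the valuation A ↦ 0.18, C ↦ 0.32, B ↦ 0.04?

0.22

~A: Łukasiewicz ¬ gives 1 − 0.18 = 0.82
~C: Łukasiewicz ¬ gives 1 − 0.32 = 0.68
(~C \/ A) = max(0.68, 0.18) = 0.68
(C /\ (~C \/ A)) = min(0.32, 0.68) = 0.32
~B: Łukasiewicz ¬ gives 1 − 0.04 = 0.96
~~B: Łukasiewicz ¬ gives 1 − 0.96 = 0.04
((C /\ (~C \/ A)) /\ ~~B) = min(0.32, 0.04) = 0.04
(~A -> ((C /\ (~C \/ A)) /\ ~~B)): min(1, 1 − 0.82 + 0.04) = 0.22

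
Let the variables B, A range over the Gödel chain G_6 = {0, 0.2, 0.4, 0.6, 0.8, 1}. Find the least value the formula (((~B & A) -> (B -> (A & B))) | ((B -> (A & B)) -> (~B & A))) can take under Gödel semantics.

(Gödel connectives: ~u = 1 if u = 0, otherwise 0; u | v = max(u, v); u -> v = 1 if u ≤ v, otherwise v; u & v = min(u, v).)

1.00

Every assignment gives 1. For instance at B = 0, A = 0:
  ~B: Gödel ¬ of 0 = 1 (operand is 0)
  (~B & A) = min(1, 0) = 0
  (A & B) = min(0, 0) = 0
  (B -> (A & B)): 0 ≤ 0, so result = 1
  ((~B & A) -> (B -> (A & B))): 0 ≤ 1, so result = 1
  (A & B) = min(0, 0) = 0
  (B -> (A & B)): 0 ≤ 0, so result = 1
  ~B: Gödel ¬ of 0 = 1 (operand is 0)
  (~B & A) = min(1, 0) = 0
  ((B -> (A & B)) -> (~B & A)): 1 > 0, so result = 0
  (((~B & A) -> (B -> (A & B))) | ((B -> (A & B)) -> (~B & A))) = max(1, 0) = 1
All 36 assignments give value 1 — the formula is a G_6-tautology.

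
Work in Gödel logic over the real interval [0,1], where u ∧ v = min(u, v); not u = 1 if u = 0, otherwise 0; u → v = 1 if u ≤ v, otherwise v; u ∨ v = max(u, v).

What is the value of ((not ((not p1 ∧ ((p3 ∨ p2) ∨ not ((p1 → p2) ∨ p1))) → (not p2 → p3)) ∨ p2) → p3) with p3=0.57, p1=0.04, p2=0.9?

0.57

not p1: Gödel ¬ of 0.04 = 0 (operand ≠ 0)
(p3 ∨ p2) = max(0.57, 0.9) = 0.9
(p1 → p2): 0.04 ≤ 0.9, so result = 1
((p1 → p2) ∨ p1) = max(1, 0.04) = 1
not ((p1 → p2) ∨ p1): Gödel ¬ of 1 = 0 (operand ≠ 0)
((p3 ∨ p2) ∨ not ((p1 → p2) ∨ p1)) = max(0.9, 0) = 0.9
(not p1 ∧ ((p3 ∨ p2) ∨ not ((p1 → p2) ∨ p1))) = min(0, 0.9) = 0
not p2: Gödel ¬ of 0.9 = 0 (operand ≠ 0)
(not p2 → p3): 0 ≤ 0.57, so result = 1
((not p1 ∧ ((p3 ∨ p2) ∨ not ((p1 → p2) ∨ p1))) → (not p2 → p3)): 0 ≤ 1, so result = 1
not ((not p1 ∧ ((p3 ∨ p2) ∨ not ((p1 → p2) ∨ p1))) → (not p2 → p3)): Gödel ¬ of 1 = 0 (operand ≠ 0)
(not ((not p1 ∧ ((p3 ∨ p2) ∨ not ((p1 → p2) ∨ p1))) → (not p2 → p3)) ∨ p2) = max(0, 0.9) = 0.9
((not ((not p1 ∧ ((p3 ∨ p2) ∨ not ((p1 → p2) ∨ p1))) → (not p2 → p3)) ∨ p2) → p3): 0.9 > 0.57, so result = 0.57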